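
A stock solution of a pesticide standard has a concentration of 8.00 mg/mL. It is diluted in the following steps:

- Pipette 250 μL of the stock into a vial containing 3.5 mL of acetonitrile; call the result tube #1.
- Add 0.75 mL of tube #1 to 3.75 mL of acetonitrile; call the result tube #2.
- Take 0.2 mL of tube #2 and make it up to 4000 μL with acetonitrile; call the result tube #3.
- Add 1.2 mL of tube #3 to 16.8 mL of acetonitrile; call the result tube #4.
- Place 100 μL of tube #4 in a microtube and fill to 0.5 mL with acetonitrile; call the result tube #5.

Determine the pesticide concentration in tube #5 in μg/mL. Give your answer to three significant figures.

Step 1: 250 μL + 3.5 mL = 3750 μL total → factor 3750/250 = 15
Step 2: 0.75 mL + 3.75 mL = 4.5 mL total → factor 4.5/0.75 = 6
Step 3: 0.2 mL brought to 4000 μL → factor 4/0.2 = 20
Step 4: 1.2 mL + 16.8 mL = 18 mL total → factor 18/1.2 = 15
Step 5: 100 μL brought to 0.5 mL → factor 500/100 = 5
Overall dilution factor = 15 × 6 × 20 × 15 × 5 = 1.35 × 10^5
Final = 8.00 mg/mL / 1.35 × 10^5 = 5.926 × 10^-5 mg/mL = 0.0593 μg/mL

0.0593 μg/mL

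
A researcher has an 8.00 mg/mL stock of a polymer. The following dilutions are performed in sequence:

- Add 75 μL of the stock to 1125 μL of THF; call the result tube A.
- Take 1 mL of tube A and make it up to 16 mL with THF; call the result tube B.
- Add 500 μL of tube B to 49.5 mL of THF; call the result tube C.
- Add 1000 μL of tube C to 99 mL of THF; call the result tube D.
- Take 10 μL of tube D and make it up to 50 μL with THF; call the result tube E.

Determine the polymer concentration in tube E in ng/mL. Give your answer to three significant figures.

0.625 ng/mL

Step 1: 75 μL + 1125 μL = 1200 μL total → factor 1200/75 = 16
Step 2: 1 mL brought to 16 mL → factor 16/1 = 16
Step 3: 500 μL + 49.5 mL = 50000 μL total → factor 50000/500 = 100
Step 4: 1000 μL + 99 mL = 1 × 10^5 μL total → factor 1 × 10^5/1000 = 100
Step 5: 10 μL brought to 50 μL → factor 50/10 = 5
Overall dilution factor = 16 × 16 × 100 × 100 × 5 = 1.28 × 10^7
Final = 8.00 mg/mL / 1.28 × 10^7 = 6.250 × 10^-7 mg/mL = 0.625 ng/mL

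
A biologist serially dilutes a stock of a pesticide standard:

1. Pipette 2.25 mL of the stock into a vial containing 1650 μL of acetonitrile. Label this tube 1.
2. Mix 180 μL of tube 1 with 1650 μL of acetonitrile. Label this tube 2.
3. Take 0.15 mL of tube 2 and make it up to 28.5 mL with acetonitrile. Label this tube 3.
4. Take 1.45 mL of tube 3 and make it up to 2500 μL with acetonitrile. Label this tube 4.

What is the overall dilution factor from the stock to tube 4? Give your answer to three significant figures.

5.77 × 10^3

Step 1: 2.25 mL + 1650 μL = 3.9 mL total → factor 3.9/2.25 = 1.7333
Step 2: 180 μL + 1650 μL = 1830 μL total → factor 1830/180 = 10.167
Step 3: 0.15 mL brought to 28.5 mL → factor 28.5/0.15 = 190
Step 4: 1.45 mL brought to 2500 μL → factor 2.5/1.45 = 1.7241
Overall dilution factor = 1.7333 × 10.167 × 190 × 1.7241 = 5772.8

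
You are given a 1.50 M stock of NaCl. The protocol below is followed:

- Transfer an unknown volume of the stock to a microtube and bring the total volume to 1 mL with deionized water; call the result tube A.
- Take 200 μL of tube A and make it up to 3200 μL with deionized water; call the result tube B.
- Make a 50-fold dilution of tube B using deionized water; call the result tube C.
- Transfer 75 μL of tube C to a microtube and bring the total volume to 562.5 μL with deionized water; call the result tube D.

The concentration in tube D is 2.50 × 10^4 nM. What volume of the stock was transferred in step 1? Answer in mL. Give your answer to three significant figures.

0.100 mL

Step 1: v brought to 1 mL → factor = 1 mL/v
Step 2: 200 μL brought to 3200 μL → factor 3200/200 = 16
Step 3: 50-fold → factor 50
Step 4: 75 μL brought to 562.5 μL → factor 562.5/75 = 7.5
Product of known-step factors = 6000
Overall factor = 1.50 M / (2.50 × 10^4 nM) = 60000
Step-1 factor = 60000 / 6000 = 10
v = 1 mL / 10 = 0.100 mL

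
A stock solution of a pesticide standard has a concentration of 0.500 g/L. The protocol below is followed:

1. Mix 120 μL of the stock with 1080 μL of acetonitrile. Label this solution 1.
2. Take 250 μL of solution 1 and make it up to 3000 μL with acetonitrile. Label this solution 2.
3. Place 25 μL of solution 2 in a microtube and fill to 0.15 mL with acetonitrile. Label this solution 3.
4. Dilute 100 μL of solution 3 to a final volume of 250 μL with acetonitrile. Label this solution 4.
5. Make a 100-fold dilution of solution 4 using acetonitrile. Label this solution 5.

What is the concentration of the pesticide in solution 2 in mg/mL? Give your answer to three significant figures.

0.00417 mg/mL

Step 1: 120 μL + 1080 μL = 1200 μL total → factor 1200/120 = 10
Step 2: 250 μL brought to 3000 μL → factor 3000/250 = 12
Dilution factor through solution 2 = 10 × 12 = 120
[solution 2] = 0.500 g/L / 120 = 0.004167 g/L = 0.00417 mg/mL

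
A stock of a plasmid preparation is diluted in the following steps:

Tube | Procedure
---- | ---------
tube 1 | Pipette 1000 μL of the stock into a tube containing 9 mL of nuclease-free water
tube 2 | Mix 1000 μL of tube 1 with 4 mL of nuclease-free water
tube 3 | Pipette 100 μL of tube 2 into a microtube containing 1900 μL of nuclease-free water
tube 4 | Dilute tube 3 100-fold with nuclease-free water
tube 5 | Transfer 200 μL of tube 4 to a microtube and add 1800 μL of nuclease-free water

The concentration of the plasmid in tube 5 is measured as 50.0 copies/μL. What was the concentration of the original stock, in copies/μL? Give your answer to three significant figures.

Step 1: 1000 μL + 9 mL = 10000 μL total → factor 10000/1000 = 10
Step 2: 1000 μL + 4 mL = 5000 μL total → factor 5000/1000 = 5
Step 3: 100 μL + 1900 μL = 2000 μL total → factor 2000/100 = 20
Step 4: 100-fold → factor 100
Step 5: 200 μL + 1800 μL = 2000 μL total → factor 2000/200 = 10
Overall dilution factor = 10 × 5 × 20 × 100 × 10 = 1 × 10^6
Stock = 50.0 copies/μL × 1 × 10^6 = 5.00 × 10^7 copies/μL

5.00 × 10^7 copies/μL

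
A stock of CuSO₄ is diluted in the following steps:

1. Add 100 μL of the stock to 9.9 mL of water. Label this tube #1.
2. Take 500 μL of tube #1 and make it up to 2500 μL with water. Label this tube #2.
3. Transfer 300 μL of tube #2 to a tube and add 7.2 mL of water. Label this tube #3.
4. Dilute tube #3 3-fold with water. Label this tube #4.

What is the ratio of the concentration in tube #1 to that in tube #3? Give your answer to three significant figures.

125

Step 1: 100 μL + 9.9 mL = 10000 μL total → factor 10000/100 = 100
Step 2: 500 μL brought to 2500 μL → factor 2500/500 = 5
Step 3: 300 μL + 7.2 mL = 7500 μL total → factor 7500/300 = 25
Dilution factor to tube #1 = 100; to tube #3 = 12500
[tube #1]/[tube #3] = (factor to tube #3)/(factor to tube #1) = 12500/100 = 125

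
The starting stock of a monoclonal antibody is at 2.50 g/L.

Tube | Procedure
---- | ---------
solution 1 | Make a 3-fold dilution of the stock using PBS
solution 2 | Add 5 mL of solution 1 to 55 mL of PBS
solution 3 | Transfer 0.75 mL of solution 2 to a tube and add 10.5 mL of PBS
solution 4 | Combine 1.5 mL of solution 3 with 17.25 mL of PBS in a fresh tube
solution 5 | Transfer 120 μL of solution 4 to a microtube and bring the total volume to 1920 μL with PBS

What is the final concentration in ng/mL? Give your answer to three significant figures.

Step 1: 3-fold → factor 3
Step 2: 5 mL + 55 mL = 60 mL total → factor 60/5 = 12
Step 3: 0.75 mL + 10.5 mL = 11.25 mL total → factor 11.25/0.75 = 15
Step 4: 1.5 mL + 17.25 mL = 18.75 mL total → factor 18.75/1.5 = 12.5
Step 5: 120 μL brought to 1920 μL → factor 1920/120 = 16
Overall dilution factor = 3 × 12 × 15 × 12.5 × 16 = 1.08 × 10^5
Final = 2.50 g/L / 1.08 × 10^5 = 2.315 × 10^-5 g/L = 23.1 ng/mL

23.1 ng/mL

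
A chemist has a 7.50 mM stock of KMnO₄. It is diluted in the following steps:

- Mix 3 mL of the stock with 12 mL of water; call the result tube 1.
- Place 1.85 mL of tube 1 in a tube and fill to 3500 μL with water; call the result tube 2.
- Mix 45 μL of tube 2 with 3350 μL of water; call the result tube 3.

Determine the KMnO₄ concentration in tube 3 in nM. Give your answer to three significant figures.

1.05 × 10^4 nM

Step 1: 3 mL + 12 mL = 15 mL total → factor 15/3 = 5
Step 2: 1.85 mL brought to 3500 μL → factor 3.5/1.85 = 1.8919
Step 3: 45 μL + 3350 μL = 3395 μL total → factor 3395/45 = 75.444
Overall dilution factor = 5 × 1.8919 × 75.444 = 713.66
Final = 7.50 mM / 713.66 = 0.01051 mM = 1.05 × 10^4 nM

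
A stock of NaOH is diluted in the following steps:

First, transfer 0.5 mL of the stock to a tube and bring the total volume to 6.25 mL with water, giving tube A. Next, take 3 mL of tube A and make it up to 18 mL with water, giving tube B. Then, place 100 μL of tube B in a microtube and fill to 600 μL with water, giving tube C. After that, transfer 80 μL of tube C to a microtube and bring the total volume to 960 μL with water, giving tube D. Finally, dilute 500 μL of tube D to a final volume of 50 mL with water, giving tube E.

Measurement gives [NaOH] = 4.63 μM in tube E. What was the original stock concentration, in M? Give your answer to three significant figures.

2.50 M

Step 1: 0.5 mL brought to 6.25 mL → factor 6.25/0.5 = 12.5
Step 2: 3 mL brought to 18 mL → factor 18/3 = 6
Step 3: 100 μL brought to 600 μL → factor 600/100 = 6
Step 4: 80 μL brought to 960 μL → factor 960/80 = 12
Step 5: 500 μL brought to 50 mL → factor 50000/500 = 100
Overall dilution factor = 12.5 × 6 × 6 × 12 × 100 = 5.4 × 10^5
Stock = 4.63 μM × 5.4 × 10^5 = 2.500 × 10^6 μM = 2.50 M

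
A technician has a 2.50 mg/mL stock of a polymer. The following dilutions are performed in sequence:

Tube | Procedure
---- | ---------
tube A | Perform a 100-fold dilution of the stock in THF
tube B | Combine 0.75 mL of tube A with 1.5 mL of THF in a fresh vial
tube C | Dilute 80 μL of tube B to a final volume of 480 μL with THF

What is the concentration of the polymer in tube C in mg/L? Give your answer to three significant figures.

Step 1: 100-fold → factor 100
Step 2: 0.75 mL + 1.5 mL = 2.25 mL total → factor 2.25/0.75 = 3
Step 3: 80 μL brought to 480 μL → factor 480/80 = 6
Overall dilution factor = 100 × 3 × 6 = 1800
Final = 2.50 mg/mL / 1800 = 0.001389 mg/mL = 1.39 mg/L

1.39 mg/L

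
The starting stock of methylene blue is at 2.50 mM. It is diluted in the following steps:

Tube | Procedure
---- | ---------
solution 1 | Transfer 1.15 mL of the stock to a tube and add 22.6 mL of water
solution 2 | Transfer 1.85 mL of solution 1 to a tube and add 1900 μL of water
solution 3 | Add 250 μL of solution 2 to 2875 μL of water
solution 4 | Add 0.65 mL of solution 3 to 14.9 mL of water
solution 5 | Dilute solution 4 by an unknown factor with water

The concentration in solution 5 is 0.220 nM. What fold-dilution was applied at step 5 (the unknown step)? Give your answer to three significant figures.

908-fold

Step 1: 1.15 mL + 22.6 mL = 23.75 mL total → factor 23.75/1.15 = 20.652
Step 2: 1.85 mL + 1900 μL = 3.75 mL total → factor 3.75/1.85 = 2.027
Step 3: 250 μL + 2875 μL = 3125 μL total → factor 3125/250 = 12.5
Step 4: 0.65 mL + 14.9 mL = 15.55 mL total → factor 15.55/0.65 = 23.923
Step 5: unknown factor x
Product of known-step factors = 12519
Overall factor = 2.50 mM / (0.220 nM) = 1.1364 × 10^7
x = 1.1364 × 10^7 / 12519 = 908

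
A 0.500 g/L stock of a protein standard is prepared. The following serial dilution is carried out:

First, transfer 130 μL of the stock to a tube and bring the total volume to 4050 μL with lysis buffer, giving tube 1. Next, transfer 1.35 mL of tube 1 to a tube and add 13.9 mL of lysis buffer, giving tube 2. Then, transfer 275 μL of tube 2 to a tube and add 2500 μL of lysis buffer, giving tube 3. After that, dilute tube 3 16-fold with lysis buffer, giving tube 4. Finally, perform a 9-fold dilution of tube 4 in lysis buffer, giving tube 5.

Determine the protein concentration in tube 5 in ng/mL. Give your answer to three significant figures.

0.978 ng/mL

Step 1: 130 μL brought to 4050 μL → factor 4050/130 = 31.154
Step 2: 1.35 mL + 13.9 mL = 15.25 mL total → factor 15.25/1.35 = 11.296
Step 3: 275 μL + 2500 μL = 2775 μL total → factor 2775/275 = 10.091
Step 4: 16-fold → factor 16
Step 5: 9-fold → factor 9
Overall dilution factor = 31.154 × 11.296 × 10.091 × 16 × 9 = 5.1138 × 10^5
Final = 0.500 g/L / 5.1138 × 10^5 = 9.778 × 10^-7 g/L = 0.978 ng/mL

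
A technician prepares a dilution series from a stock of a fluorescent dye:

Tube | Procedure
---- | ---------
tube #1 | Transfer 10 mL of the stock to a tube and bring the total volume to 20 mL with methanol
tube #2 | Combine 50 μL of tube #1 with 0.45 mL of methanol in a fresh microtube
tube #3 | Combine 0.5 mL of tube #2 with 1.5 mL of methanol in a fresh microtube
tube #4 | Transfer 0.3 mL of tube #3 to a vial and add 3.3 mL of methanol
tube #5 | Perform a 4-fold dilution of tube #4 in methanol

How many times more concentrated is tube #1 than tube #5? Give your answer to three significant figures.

Step 1: 10 mL brought to 20 mL → factor 20/10 = 2
Step 2: 50 μL + 0.45 mL = 500 μL total → factor 500/50 = 10
Step 3: 0.5 mL + 1.5 mL = 2 mL total → factor 2/0.5 = 4
Step 4: 0.3 mL + 3.3 mL = 3.6 mL total → factor 3.6/0.3 = 12
Step 5: 4-fold → factor 4
Dilution factor to tube #1 = 2; to tube #5 = 3840
[tube #1]/[tube #5] = (factor to tube #5)/(factor to tube #1) = 3840/2 = 1.92 × 10^3

1.92 × 10^3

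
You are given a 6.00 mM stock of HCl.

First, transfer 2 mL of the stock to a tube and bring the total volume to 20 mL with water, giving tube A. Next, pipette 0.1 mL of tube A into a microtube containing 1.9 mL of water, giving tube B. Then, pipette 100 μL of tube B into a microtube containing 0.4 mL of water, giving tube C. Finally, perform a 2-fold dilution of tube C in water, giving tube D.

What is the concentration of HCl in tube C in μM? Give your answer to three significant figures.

Step 1: 2 mL brought to 20 mL → factor 20/2 = 10
Step 2: 0.1 mL + 1.9 mL = 2 mL total → factor 2/0.1 = 20
Step 3: 100 μL + 0.4 mL = 500 μL total → factor 500/100 = 5
Dilution factor through tube C = 10 × 20 × 5 = 1000
[tube C] = 6.00 mM / 1000 = 0.006000 mM = 6.00 μM

6.00 μM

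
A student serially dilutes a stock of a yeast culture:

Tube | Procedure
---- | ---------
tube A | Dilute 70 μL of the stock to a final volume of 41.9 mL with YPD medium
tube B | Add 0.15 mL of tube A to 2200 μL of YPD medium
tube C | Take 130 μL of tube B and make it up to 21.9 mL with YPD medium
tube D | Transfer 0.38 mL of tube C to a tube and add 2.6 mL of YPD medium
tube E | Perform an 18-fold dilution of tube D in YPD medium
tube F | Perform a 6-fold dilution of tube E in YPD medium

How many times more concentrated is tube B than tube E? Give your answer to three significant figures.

2.38 × 10^4

Step 1: 70 μL brought to 41.9 mL → factor 41900/70 = 598.57
Step 2: 0.15 mL + 2200 μL = 2.35 mL total → factor 2.35/0.15 = 15.667
Step 3: 130 μL brought to 21.9 mL → factor 21900/130 = 168.46
Step 4: 0.38 mL + 2.6 mL = 2.98 mL total → factor 2.98/0.38 = 7.8421
Step 5: 18-fold → factor 18
Dilution factor to tube B = 9377.6; to tube E = 2.23 × 10^8
[tube B]/[tube E] = (factor to tube E)/(factor to tube B) = 2.23 × 10^8/9377.6 = 2.38 × 10^4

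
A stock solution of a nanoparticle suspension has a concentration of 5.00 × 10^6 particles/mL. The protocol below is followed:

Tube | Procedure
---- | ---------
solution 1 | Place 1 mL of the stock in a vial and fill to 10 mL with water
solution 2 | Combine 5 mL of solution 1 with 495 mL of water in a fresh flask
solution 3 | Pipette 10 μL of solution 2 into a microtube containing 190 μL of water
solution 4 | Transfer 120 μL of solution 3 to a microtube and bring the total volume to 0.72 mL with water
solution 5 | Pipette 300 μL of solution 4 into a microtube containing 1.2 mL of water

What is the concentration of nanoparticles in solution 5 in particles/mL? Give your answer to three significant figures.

8.33 particles/mL

Step 1: 1 mL brought to 10 mL → factor 10/1 = 10
Step 2: 5 mL + 495 mL = 500 mL total → factor 500/5 = 100
Step 3: 10 μL + 190 μL = 200 μL total → factor 200/10 = 20
Step 4: 120 μL brought to 0.72 mL → factor 720/120 = 6
Step 5: 300 μL + 1.2 mL = 1500 μL total → factor 1500/300 = 5
Overall dilution factor = 10 × 100 × 20 × 6 × 5 = 6 × 10^5
Final = 5.00 × 10^6 particles/mL / 6 × 10^5 = 8.33 particles/mL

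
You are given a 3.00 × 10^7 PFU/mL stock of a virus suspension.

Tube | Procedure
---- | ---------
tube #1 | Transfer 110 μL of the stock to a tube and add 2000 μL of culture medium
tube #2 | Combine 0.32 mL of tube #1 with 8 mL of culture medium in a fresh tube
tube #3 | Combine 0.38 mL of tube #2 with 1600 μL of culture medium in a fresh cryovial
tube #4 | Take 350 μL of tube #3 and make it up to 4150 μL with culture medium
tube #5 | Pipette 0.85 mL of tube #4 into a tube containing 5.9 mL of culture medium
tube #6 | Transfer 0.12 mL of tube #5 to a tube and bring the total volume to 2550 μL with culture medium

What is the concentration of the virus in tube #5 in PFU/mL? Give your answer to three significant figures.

Step 1: 110 μL + 2000 μL = 2110 μL total → factor 2110/110 = 19.182
Step 2: 0.32 mL + 8 mL = 8.32 mL total → factor 8.32/0.32 = 26
Step 3: 0.38 mL + 1600 μL = 1.98 mL total → factor 1.98/0.38 = 5.2105
Step 4: 350 μL brought to 4150 μL → factor 4150/350 = 11.857
Step 5: 0.85 mL + 5.9 mL = 6.75 mL total → factor 6.75/0.85 = 7.9412
Dilution factor through tube #5 = 19.182 × 26 × 5.2105 × 11.857 × 7.9412 = 2.4469 × 10^5
[tube #5] = 3.00 × 10^7 PFU/mL / 2.4469 × 10^5 = 123 PFU/mL

123 PFU/mL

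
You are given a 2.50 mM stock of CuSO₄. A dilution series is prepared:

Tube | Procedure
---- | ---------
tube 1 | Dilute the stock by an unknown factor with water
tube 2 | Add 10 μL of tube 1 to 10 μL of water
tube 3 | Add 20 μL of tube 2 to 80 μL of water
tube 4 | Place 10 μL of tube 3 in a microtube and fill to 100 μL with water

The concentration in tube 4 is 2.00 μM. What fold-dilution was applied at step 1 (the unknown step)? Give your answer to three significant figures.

12.5-fold

Step 1: unknown factor x
Step 2: 10 μL + 10 μL = 20 μL total → factor 20/10 = 2
Step 3: 20 μL + 80 μL = 100 μL total → factor 100/20 = 5
Step 4: 10 μL brought to 100 μL → factor 100/10 = 10
Product of known-step factors = 100
Overall factor = 2.50 mM / (2.00 μM) = 1250
x = 1250 / 100 = 12.5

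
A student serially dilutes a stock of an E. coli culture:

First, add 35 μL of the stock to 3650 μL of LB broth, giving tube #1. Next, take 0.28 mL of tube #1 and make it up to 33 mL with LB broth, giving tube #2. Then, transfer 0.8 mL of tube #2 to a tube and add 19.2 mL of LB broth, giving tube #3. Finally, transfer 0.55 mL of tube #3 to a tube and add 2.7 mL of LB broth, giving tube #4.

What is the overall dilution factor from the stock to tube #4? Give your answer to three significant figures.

1.83 × 10^6

Step 1: 35 μL + 3650 μL = 3685 μL total → factor 3685/35 = 105.29
Step 2: 0.28 mL brought to 33 mL → factor 33/0.28 = 117.86
Step 3: 0.8 mL + 19.2 mL = 20 mL total → factor 20/0.8 = 25
Step 4: 0.55 mL + 2.7 mL = 3.25 mL total → factor 3.25/0.55 = 5.9091
Overall dilution factor = 105.29 × 117.86 × 25 × 5.9091 = 1.8331 × 10^6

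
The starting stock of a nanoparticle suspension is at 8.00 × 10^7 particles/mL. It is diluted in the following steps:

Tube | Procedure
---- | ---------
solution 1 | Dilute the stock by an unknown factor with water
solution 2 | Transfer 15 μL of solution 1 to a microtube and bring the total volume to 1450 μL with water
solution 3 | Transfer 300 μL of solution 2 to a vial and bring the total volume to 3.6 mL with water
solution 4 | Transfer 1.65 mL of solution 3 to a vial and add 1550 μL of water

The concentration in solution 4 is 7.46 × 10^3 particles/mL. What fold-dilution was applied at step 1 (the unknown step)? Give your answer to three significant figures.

Step 1: unknown factor x
Step 2: 15 μL brought to 1450 μL → factor 1450/15 = 96.667
Step 3: 300 μL brought to 3.6 mL → factor 3600/300 = 12
Step 4: 1.65 mL + 1550 μL = 3.2 mL total → factor 3.2/1.65 = 1.9394
Product of known-step factors = 2249.7
Overall factor = 8.00 × 10^7 particles/mL / (7.46 × 10^3 particles/mL) = 10724
x = 10724 / 2249.7 = 4.77

4.77-fold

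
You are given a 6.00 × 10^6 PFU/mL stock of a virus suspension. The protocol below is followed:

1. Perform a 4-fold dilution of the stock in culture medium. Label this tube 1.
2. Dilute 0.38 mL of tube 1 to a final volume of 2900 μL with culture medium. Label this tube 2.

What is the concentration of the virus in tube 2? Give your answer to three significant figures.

Step 1: 4-fold → factor 4
Step 2: 0.38 mL brought to 2900 μL → factor 2.9/0.38 = 7.6316
Overall dilution factor = 4 × 7.6316 = 30.526
Final = 6.00 × 10^6 PFU/mL / 30.526 = 1.97 × 10^5 PFU/mL

1.97 × 10^5 PFU/mL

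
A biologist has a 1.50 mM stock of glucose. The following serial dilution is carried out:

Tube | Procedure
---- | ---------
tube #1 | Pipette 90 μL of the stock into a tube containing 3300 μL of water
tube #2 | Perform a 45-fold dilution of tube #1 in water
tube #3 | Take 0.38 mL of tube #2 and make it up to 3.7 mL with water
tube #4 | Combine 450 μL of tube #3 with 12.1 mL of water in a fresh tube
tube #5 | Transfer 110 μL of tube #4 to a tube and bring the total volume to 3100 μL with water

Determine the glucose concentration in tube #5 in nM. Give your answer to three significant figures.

0.116 nM

Step 1: 90 μL + 3300 μL = 3390 μL total → factor 3390/90 = 37.667
Step 2: 45-fold → factor 45
Step 3: 0.38 mL brought to 3.7 mL → factor 3.7/0.38 = 9.7368
Step 4: 450 μL + 12.1 mL = 12550 μL total → factor 12550/450 = 27.889
Step 5: 110 μL brought to 3100 μL → factor 3100/110 = 28.182
Overall dilution factor = 37.667 × 45 × 9.7368 × 27.889 × 28.182 = 1.2971 × 10^7
Final = 1.50 mM / 1.2971 × 10^7 = 1.156 × 10^-7 mM = 0.116 nM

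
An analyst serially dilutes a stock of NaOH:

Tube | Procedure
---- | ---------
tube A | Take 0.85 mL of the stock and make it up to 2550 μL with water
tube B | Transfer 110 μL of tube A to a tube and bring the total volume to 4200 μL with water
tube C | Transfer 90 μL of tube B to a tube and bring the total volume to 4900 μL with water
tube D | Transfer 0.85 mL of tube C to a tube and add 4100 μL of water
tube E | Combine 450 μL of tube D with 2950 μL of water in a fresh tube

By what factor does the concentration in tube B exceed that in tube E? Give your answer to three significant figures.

Step 1: 0.85 mL brought to 2550 μL → factor 2.55/0.85 = 3
Step 2: 110 μL brought to 4200 μL → factor 4200/110 = 38.182
Step 3: 90 μL brought to 4900 μL → factor 4900/90 = 54.444
Step 4: 0.85 mL + 4100 μL = 4.95 mL total → factor 4.95/0.85 = 5.8235
Step 5: 450 μL + 2950 μL = 3400 μL total → factor 3400/450 = 7.5556
Dilution factor to tube B = 114.55; to tube E = 2.744 × 10^5
[tube B]/[tube E] = (factor to tube E)/(factor to tube B) = 2.744 × 10^5/114.55 = 2.40 × 10^3

2.40 × 10^3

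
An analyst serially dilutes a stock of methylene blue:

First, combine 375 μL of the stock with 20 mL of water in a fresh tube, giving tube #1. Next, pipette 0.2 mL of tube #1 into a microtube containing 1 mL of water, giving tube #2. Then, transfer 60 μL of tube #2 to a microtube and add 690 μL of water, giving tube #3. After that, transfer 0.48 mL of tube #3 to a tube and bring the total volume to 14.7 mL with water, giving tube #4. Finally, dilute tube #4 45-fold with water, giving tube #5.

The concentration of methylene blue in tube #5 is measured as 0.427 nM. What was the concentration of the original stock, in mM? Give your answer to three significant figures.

Step 1: 375 μL + 20 mL = 20375 μL total → factor 20375/375 = 54.333
Step 2: 0.2 mL + 1 mL = 1.2 mL total → factor 1.2/0.2 = 6
Step 3: 60 μL + 690 μL = 750 μL total → factor 750/60 = 12.5
Step 4: 0.48 mL brought to 14.7 mL → factor 14.7/0.48 = 30.625
Step 5: 45-fold → factor 45
Overall dilution factor = 54.333 × 6 × 12.5 × 30.625 × 45 = 5.6159 × 10^6
Stock = 0.427 nM × 5.6159 × 10^6 = 2.398 × 10^6 nM = 2.40 mM

2.40 mM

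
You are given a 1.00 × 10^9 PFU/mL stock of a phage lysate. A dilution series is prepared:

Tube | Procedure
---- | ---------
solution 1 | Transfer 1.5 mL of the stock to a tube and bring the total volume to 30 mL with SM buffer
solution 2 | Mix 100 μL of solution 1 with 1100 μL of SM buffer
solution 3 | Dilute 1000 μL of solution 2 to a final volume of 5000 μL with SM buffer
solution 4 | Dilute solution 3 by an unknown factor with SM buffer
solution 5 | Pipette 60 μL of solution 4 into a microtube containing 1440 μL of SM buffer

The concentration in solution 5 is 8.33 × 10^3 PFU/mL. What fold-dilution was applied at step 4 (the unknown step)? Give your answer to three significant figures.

4.00-fold

Step 1: 1.5 mL brought to 30 mL → factor 30/1.5 = 20
Step 2: 100 μL + 1100 μL = 1200 μL total → factor 1200/100 = 12
Step 3: 1000 μL brought to 5000 μL → factor 5000/1000 = 5
Step 4: unknown factor x
Step 5: 60 μL + 1440 μL = 1500 μL total → factor 1500/60 = 25
Product of known-step factors = 30000
Overall factor = 1.00 × 10^9 PFU/mL / (8.33 × 10^3 PFU/mL) = 1.2005 × 10^5
x = 1.2005 × 10^5 / 30000 = 4.00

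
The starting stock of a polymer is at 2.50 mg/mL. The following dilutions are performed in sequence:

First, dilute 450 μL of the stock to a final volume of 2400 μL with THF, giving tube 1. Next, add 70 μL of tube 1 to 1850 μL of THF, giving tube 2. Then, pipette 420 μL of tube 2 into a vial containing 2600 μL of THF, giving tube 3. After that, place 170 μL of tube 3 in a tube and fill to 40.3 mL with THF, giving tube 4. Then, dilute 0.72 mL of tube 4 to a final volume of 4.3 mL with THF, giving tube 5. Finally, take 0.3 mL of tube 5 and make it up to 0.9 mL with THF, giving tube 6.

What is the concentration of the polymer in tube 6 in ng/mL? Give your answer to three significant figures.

0.560 ng/mL

Step 1: 450 μL brought to 2400 μL → factor 2400/450 = 5.3333
Step 2: 70 μL + 1850 μL = 1920 μL total → factor 1920/70 = 27.429
Step 3: 420 μL + 2600 μL = 3020 μL total → factor 3020/420 = 7.1905
Step 4: 170 μL brought to 40.3 mL → factor 40300/170 = 237.06
Step 5: 0.72 mL brought to 4.3 mL → factor 4.3/0.72 = 5.9722
Step 6: 0.3 mL brought to 0.9 mL → factor 0.9/0.3 = 3
Overall dilution factor = 5.3333 × 27.429 × 7.1905 × 237.06 × 5.9722 × 3 = 4.4676 × 10^6
Final = 2.50 mg/mL / 4.4676 × 10^6 = 5.596 × 10^-7 mg/mL = 0.560 ng/mL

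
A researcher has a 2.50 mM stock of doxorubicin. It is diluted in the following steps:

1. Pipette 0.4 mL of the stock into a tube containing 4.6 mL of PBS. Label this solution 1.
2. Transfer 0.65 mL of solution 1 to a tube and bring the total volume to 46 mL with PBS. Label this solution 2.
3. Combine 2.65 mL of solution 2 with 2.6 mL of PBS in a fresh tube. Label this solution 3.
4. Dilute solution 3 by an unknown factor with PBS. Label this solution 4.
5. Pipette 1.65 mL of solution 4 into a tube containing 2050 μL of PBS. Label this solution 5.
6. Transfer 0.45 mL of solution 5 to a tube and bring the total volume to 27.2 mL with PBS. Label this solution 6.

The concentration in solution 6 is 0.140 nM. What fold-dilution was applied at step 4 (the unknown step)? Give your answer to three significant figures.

75.2-fold

Step 1: 0.4 mL + 4.6 mL = 5 mL total → factor 5/0.4 = 12.5
Step 2: 0.65 mL brought to 46 mL → factor 46/0.65 = 70.769
Step 3: 2.65 mL + 2.6 mL = 5.25 mL total → factor 5.25/2.65 = 1.9811
Step 4: unknown factor x
Step 5: 1.65 mL + 2050 μL = 3.7 mL total → factor 3.7/1.65 = 2.2424
Step 6: 0.45 mL brought to 27.2 mL → factor 27.2/0.45 = 60.444
Product of known-step factors = 2.3754 × 10^5
Overall factor = 2.50 mM / (0.140 nM) = 1.7857 × 10^7
x = 1.7857 × 10^7 / 2.3754 × 10^5 = 75.2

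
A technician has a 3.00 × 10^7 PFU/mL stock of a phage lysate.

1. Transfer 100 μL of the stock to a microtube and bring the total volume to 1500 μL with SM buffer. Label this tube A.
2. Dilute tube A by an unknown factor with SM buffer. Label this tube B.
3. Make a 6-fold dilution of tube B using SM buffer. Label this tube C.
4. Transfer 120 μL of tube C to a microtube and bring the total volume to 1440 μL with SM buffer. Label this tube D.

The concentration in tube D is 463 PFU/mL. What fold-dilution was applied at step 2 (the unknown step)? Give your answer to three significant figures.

60.0-fold

Step 1: 100 μL brought to 1500 μL → factor 1500/100 = 15
Step 2: unknown factor x
Step 3: 6-fold → factor 6
Step 4: 120 μL brought to 1440 μL → factor 1440/120 = 12
Product of known-step factors = 1080
Overall factor = 3.00 × 10^7 PFU/mL / (463 PFU/mL) = 64795
x = 64795 / 1080 = 60.0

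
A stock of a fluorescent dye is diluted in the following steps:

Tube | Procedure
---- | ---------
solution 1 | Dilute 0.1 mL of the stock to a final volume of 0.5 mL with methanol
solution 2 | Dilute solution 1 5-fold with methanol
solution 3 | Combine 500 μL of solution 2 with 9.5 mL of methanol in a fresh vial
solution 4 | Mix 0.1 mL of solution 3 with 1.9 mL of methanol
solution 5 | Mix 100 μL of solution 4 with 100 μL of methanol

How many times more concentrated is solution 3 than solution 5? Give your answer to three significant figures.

40.0

Step 1: 0.1 mL brought to 0.5 mL → factor 0.5/0.1 = 5
Step 2: 5-fold → factor 5
Step 3: 500 μL + 9.5 mL = 10000 μL total → factor 10000/500 = 20
Step 4: 0.1 mL + 1.9 mL = 2 mL total → factor 2/0.1 = 20
Step 5: 100 μL + 100 μL = 200 μL total → factor 200/100 = 2
Dilution factor to solution 3 = 500; to solution 5 = 20000
[solution 3]/[solution 5] = (factor to solution 5)/(factor to solution 3) = 20000/500 = 40.0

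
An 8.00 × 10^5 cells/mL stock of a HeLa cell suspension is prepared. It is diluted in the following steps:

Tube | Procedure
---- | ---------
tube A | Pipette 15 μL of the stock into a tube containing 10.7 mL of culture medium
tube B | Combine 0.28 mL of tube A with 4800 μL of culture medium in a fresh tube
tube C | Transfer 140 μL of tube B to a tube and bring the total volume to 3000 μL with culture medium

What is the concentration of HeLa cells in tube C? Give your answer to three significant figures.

Step 1: 15 μL + 10.7 mL = 10715 μL total → factor 10715/15 = 714.33
Step 2: 0.28 mL + 4800 μL = 5.08 mL total → factor 5.08/0.28 = 18.143
Step 3: 140 μL brought to 3000 μL → factor 3000/140 = 21.429
Overall dilution factor = 714.33 × 18.143 × 21.429 = 2.7772 × 10^5
Final = 8.00 × 10^5 cells/mL / 2.7772 × 10^5 = 2.88 cells/mL

2.88 cells/mL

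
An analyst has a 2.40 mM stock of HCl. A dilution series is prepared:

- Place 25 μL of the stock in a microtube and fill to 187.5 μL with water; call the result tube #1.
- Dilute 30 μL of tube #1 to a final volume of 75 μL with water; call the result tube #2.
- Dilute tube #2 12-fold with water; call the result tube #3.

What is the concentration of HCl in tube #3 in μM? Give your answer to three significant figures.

Step 1: 25 μL brought to 187.5 μL → factor 187.5/25 = 7.5
Step 2: 30 μL brought to 75 μL → factor 75/30 = 2.5
Step 3: 12-fold → factor 12
Dilution factor through tube #3 = 7.5 × 2.5 × 12 = 225
[tube #3] = 2.40 mM / 225 = 0.01067 mM = 10.7 μM

10.7 μM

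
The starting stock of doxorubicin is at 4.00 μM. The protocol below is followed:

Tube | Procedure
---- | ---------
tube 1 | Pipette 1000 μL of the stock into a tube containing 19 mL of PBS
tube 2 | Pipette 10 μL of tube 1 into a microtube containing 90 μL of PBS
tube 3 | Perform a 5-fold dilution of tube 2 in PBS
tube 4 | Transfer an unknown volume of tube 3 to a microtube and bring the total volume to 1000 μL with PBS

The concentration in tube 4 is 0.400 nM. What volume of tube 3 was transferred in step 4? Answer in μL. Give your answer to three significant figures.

100 μL

Step 1: 1000 μL + 19 mL = 20000 μL total → factor 20000/1000 = 20
Step 2: 10 μL + 90 μL = 100 μL total → factor 100/10 = 10
Step 3: 5-fold → factor 5
Step 4: v brought to 1000 μL → factor = 1000 μL/v
Product of known-step factors = 1000
Overall factor = 4.00 μM / (0.400 nM) = 10000
Step-4 factor = 10000 / 1000 = 10
v = 1000 μL / 10 = 100 μL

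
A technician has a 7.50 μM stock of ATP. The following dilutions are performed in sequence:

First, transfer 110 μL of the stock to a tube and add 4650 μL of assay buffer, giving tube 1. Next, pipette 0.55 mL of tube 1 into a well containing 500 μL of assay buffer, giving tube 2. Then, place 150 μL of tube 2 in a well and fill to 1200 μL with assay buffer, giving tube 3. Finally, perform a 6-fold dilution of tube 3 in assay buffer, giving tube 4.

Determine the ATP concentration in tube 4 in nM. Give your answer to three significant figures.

1.89 nM

Step 1: 110 μL + 4650 μL = 4760 μL total → factor 4760/110 = 43.273
Step 2: 0.55 mL + 500 μL = 1.05 mL total → factor 1.05/0.55 = 1.9091
Step 3: 150 μL brought to 1200 μL → factor 1200/150 = 8
Step 4: 6-fold → factor 6
Overall dilution factor = 43.273 × 1.9091 × 8 × 6 = 3965.4
Final = 7.50 μM / 3965.4 = 0.001891 μM = 1.89 nM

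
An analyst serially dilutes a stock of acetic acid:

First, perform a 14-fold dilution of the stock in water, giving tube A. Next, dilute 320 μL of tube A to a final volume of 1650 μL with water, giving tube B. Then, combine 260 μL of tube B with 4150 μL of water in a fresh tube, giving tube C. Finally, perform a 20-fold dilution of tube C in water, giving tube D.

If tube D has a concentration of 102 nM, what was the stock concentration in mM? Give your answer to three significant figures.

2.50 mM

Step 1: 14-fold → factor 14
Step 2: 320 μL brought to 1650 μL → factor 1650/320 = 5.1562
Step 3: 260 μL + 4150 μL = 4410 μL total → factor 4410/260 = 16.962
Step 4: 20-fold → factor 20
Overall dilution factor = 14 × 5.1562 × 16.962 × 20 = 24488
Stock = 102 nM × 24488 = 2.498 × 10^6 nM = 2.50 mM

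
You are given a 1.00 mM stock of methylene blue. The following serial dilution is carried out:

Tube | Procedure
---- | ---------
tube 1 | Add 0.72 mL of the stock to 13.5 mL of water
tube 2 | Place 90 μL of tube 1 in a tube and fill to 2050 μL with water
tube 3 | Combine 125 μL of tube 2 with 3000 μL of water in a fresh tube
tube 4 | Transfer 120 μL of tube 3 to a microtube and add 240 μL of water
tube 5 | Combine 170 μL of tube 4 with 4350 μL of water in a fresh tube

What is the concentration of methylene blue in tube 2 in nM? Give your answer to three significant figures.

2.22 × 10^3 nM

Step 1: 0.72 mL + 13.5 mL = 14.22 mL total → factor 14.22/0.72 = 19.75
Step 2: 90 μL brought to 2050 μL → factor 2050/90 = 22.778
Dilution factor through tube 2 = 19.75 × 22.778 = 449.86
[tube 2] = 1.00 mM / 449.86 = 0.002223 mM = 2.22 × 10^3 nM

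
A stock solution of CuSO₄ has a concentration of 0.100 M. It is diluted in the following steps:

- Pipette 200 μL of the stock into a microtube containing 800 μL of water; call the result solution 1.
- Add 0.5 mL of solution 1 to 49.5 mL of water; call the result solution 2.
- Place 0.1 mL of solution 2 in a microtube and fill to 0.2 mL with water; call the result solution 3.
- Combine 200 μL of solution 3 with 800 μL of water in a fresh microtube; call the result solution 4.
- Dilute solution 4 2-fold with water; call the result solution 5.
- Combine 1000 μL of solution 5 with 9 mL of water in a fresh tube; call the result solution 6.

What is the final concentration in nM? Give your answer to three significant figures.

Step 1: 200 μL + 800 μL = 1000 μL total → factor 1000/200 = 5
Step 2: 0.5 mL + 49.5 mL = 50 mL total → factor 50/0.5 = 100
Step 3: 0.1 mL brought to 0.2 mL → factor 0.2/0.1 = 2
Step 4: 200 μL + 800 μL = 1000 μL total → factor 1000/200 = 5
Step 5: 2-fold → factor 2
Step 6: 1000 μL + 9 mL = 10000 μL total → factor 10000/1000 = 10
Overall dilution factor = 5 × 100 × 2 × 5 × 2 × 10 = 1 × 10^5
Final = 0.100 M / 1 × 10^5 = 1.000 × 10^-6 M = 1.00 × 10^3 nM

1.00 × 10^3 nM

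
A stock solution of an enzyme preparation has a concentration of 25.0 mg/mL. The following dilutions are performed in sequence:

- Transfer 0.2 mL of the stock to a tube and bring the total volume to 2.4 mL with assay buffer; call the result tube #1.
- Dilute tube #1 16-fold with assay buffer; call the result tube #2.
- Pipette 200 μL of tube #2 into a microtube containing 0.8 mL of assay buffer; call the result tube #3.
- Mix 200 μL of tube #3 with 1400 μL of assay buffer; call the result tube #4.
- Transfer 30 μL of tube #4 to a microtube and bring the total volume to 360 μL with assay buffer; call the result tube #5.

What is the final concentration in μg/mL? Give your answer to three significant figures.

Step 1: 0.2 mL brought to 2.4 mL → factor 2.4/0.2 = 12
Step 2: 16-fold → factor 16
Step 3: 200 μL + 0.8 mL = 1000 μL total → factor 1000/200 = 5
Step 4: 200 μL + 1400 μL = 1600 μL total → factor 1600/200 = 8
Step 5: 30 μL brought to 360 μL → factor 360/30 = 12
Overall dilution factor = 12 × 16 × 5 × 8 × 12 = 92160
Final = 25.0 mg/mL / 92160 = 0.0002713 mg/mL = 0.271 μg/mL

0.271 μg/mL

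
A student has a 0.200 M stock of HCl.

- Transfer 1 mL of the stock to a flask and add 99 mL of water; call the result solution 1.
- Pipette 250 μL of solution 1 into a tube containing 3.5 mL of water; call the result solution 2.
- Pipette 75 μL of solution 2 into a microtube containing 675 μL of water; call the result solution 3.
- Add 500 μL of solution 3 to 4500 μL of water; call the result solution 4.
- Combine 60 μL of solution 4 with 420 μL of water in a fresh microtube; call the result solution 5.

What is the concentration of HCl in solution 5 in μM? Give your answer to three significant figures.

0.167 μM

Step 1: 1 mL + 99 mL = 100 mL total → factor 100/1 = 100
Step 2: 250 μL + 3.5 mL = 3750 μL total → factor 3750/250 = 15
Step 3: 75 μL + 675 μL = 750 μL total → factor 750/75 = 10
Step 4: 500 μL + 4500 μL = 5000 μL total → factor 5000/500 = 10
Step 5: 60 μL + 420 μL = 480 μL total → factor 480/60 = 8
Overall dilution factor = 100 × 15 × 10 × 10 × 8 = 1.2 × 10^6
Final = 0.200 M / 1.2 × 10^6 = 1.667 × 10^-7 M = 0.167 μM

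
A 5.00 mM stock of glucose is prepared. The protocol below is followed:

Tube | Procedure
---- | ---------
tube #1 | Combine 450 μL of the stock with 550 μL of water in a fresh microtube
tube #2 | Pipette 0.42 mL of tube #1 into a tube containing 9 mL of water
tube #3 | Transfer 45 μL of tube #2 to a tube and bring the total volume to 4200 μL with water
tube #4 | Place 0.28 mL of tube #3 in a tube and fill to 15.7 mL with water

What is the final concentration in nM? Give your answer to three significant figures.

19.2 nM

Step 1: 450 μL + 550 μL = 1000 μL total → factor 1000/450 = 2.2222
Step 2: 0.42 mL + 9 mL = 9.42 mL total → factor 9.42/0.42 = 22.429
Step 3: 45 μL brought to 4200 μL → factor 4200/45 = 93.333
Step 4: 0.28 mL brought to 15.7 mL → factor 15.7/0.28 = 56.071
Overall dilution factor = 2.2222 × 22.429 × 93.333 × 56.071 = 2.6084 × 10^5
Final = 5.00 mM / 2.6084 × 10^5 = 1.917 × 10^-5 mM = 19.2 nM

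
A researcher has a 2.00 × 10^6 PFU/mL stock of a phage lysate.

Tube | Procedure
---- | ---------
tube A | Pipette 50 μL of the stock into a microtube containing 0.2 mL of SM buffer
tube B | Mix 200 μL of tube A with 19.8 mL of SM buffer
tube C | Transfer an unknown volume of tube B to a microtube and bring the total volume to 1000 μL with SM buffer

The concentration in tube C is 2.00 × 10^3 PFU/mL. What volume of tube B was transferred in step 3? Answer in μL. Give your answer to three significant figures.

Step 1: 50 μL + 0.2 mL = 250 μL total → factor 250/50 = 5
Step 2: 200 μL + 19.8 mL = 20000 μL total → factor 20000/200 = 100
Step 3: v brought to 1000 μL → factor = 1000 μL/v
Product of known-step factors = 500
Overall factor = 2.00 × 10^6 PFU/mL / (2.00 × 10^3 PFU/mL) = 1000
Step-3 factor = 1000 / 500 = 2
v = 1000 μL / 2 = 500 μL

500 μL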